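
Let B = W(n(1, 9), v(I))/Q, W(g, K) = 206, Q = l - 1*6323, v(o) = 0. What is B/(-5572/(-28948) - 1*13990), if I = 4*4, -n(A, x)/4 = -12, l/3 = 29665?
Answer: -745411/4185031780632 ≈ -1.7811e-7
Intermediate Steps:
l = 88995 (l = 3*29665 = 88995)
n(A, x) = 48 (n(A, x) = -4*(-12) = 48)
I = 16
Q = 82672 (Q = 88995 - 1*6323 = 88995 - 6323 = 82672)
B = 103/41336 (B = 206/82672 = 206*(1/82672) = 103/41336 ≈ 0.0024918)
B/(-5572/(-28948) - 1*13990) = 103/(41336*(-5572/(-28948) - 1*13990)) = 103/(41336*(-5572*(-1/28948) - 13990)) = 103/(41336*(1393/7237 - 13990)) = 103/(41336*(-101244237/7237)) = (103/41336)*(-7237/101244237) = -745411/4185031780632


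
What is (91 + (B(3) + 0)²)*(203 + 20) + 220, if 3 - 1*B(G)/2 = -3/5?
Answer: 801833/25 ≈ 32073.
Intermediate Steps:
B(G) = 36/5 (B(G) = 6 - (-6)/5 = 6 - 2*(-⅗) = 6 + 6/5 = 36/5)
(91 + (B(3) + 0)²)*(203 + 20) + 220 = (91 + (36/5 + 0)²)*(203 + 20) + 220 = (91 + (36/5)²)*223 + 220 = (91 + 1296/25)*223 + 220 = (3571/25)*223 + 220 = 796333/25 + 220 = 801833/25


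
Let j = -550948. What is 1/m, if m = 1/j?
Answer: -550948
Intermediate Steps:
m = -1/550948 (m = 1/(-550948) = -1/550948 ≈ -1.8151e-6)
1/m = 1/(-1/550948) = -550948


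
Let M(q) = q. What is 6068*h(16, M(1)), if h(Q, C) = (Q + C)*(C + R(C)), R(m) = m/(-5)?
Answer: 412624/5 ≈ 82525.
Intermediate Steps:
R(m) = -m/5
h(Q, C) = 4*C*(C + Q)/5 (h(Q, C) = (Q + C)*(C - C/5) = (C + Q)*(4*C/5) = 4*C*(C + Q)/5)
6068*h(16, M(1)) = 6068*((⅘)*1*(1 + 16)) = 6068*((⅘)*1*17) = 6068*(68/5) = 412624/5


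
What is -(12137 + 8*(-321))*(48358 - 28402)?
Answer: -190958964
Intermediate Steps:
-(12137 + 8*(-321))*(48358 - 28402) = -(12137 - 2568)*19956 = -9569*19956 = -1*190958964 = -190958964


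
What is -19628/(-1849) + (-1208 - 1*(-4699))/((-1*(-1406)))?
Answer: 34051827/2599694 ≈ 13.098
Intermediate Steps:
-19628/(-1849) + (-1208 - 1*(-4699))/((-1*(-1406))) = -19628*(-1/1849) + (-1208 + 4699)/1406 = 19628/1849 + 3491*(1/1406) = 19628/1849 + 3491/1406 = 34051827/2599694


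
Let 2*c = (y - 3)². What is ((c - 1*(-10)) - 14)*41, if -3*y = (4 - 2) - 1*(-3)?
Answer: 2542/9 ≈ 282.44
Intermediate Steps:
y = -5/3 (y = -((4 - 2) - 1*(-3))/3 = -(2 + 3)/3 = -⅓*5 = -5/3 ≈ -1.6667)
c = 98/9 (c = (-5/3 - 3)²/2 = (-14/3)²/2 = (½)*(196/9) = 98/9 ≈ 10.889)
((c - 1*(-10)) - 14)*41 = ((98/9 - 1*(-10)) - 14)*41 = ((98/9 + 10) - 14)*41 = (188/9 - 14)*41 = (62/9)*41 = 2542/9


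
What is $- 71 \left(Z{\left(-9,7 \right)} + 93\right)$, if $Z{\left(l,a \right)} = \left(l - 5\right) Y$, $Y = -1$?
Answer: $-7597$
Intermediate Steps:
$Z{\left(l,a \right)} = 5 - l$ ($Z{\left(l,a \right)} = \left(l - 5\right) \left(-1\right) = \left(-5 + l\right) \left(-1\right) = 5 - l$)
$- 71 \left(Z{\left(-9,7 \right)} + 93\right) = - 71 \left(\left(5 - -9\right) + 93\right) = - 71 \left(\left(5 + 9\right) + 93\right) = - 71 \left(14 + 93\right) = \left(-71\right) 107 = -7597$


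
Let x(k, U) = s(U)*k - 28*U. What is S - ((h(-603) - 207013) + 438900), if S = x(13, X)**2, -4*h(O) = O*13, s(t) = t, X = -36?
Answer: 231013/4 ≈ 57753.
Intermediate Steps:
h(O) = -13*O/4 (h(O) = -O*13/4 = -13*O/4)
x(k, U) = -28*U + U*k (x(k, U) = U*k - 28*U = -28*U + U*k)
S = 291600 (S = (-36*(-28 + 13))**2 = (-36*(-15))**2 = 540**2 = 291600)
S - ((h(-603) - 207013) + 438900) = 291600 - ((-13/4*(-603) - 207013) + 438900) = 291600 - ((7839/4 - 207013) + 438900) = 291600 - (-820213/4 + 438900) = 291600 - 1*935387/4 = 291600 - 935387/4 = 231013/4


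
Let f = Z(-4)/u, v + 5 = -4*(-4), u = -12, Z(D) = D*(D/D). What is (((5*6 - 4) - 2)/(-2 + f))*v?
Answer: -792/5 ≈ -158.40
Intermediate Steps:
Z(D) = D (Z(D) = D*1 = D)
v = 11 (v = -5 - 4*(-4) = -5 + 16 = 11)
f = ⅓ (f = -4/(-12) = -4*(-1/12) = ⅓ ≈ 0.33333)
(((5*6 - 4) - 2)/(-2 + f))*v = (((5*6 - 4) - 2)/(-2 + ⅓))*11 = (((30 - 4) - 2)/(-5/3))*11 = ((26 - 2)*(-⅗))*11 = (24*(-⅗))*11 = -72/5*11 = -792/5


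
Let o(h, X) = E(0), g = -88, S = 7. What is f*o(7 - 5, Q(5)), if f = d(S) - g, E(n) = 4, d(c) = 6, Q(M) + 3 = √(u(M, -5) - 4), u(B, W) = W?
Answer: 376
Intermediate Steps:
Q(M) = -3 + 3*I (Q(M) = -3 + √(-5 - 4) = -3 + √(-9) = -3 + 3*I)
o(h, X) = 4
f = 94 (f = 6 - 1*(-88) = 6 + 88 = 94)
f*o(7 - 5, Q(5)) = 94*4 = 376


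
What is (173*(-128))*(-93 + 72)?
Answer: 465024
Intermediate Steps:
(173*(-128))*(-93 + 72) = -22144*(-21) = 465024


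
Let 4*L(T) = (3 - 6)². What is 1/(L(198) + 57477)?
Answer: 4/229917 ≈ 1.7398e-5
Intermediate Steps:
L(T) = 9/4 (L(T) = (3 - 6)²/4 = (¼)*(-3)² = (¼)*9 = 9/4)
1/(L(198) + 57477) = 1/(9/4 + 57477) = 1/(229917/4) = 4/229917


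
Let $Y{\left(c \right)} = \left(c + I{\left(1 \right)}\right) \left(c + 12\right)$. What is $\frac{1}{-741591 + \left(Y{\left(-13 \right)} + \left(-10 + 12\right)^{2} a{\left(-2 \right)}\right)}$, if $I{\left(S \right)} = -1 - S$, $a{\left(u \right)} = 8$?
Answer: $- \frac{1}{741544} \approx -1.3485 \cdot 10^{-6}$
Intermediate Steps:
$Y{\left(c \right)} = \left(-2 + c\right) \left(12 + c\right)$ ($Y{\left(c \right)} = \left(c - 2\right) \left(c + 12\right) = \left(c - 2\right) \left(12 + c\right) = \left(-2 + c\right) \left(12 + c\right)$)
$\frac{1}{-741591 + \left(Y{\left(-13 \right)} + \left(-10 + 12\right)^{2} a{\left(-2 \right)}\right)} = \frac{1}{-741591 + \left(\left(-24 + \left(-13\right)^{2} + 10 \left(-13\right)\right) + \left(-10 + 12\right)^{2} \cdot 8\right)} = \frac{1}{-741591 + \left(\left(-24 + 169 - 130\right) + 2^{2} \cdot 8\right)} = \frac{1}{-741591 + \left(15 + 4 \cdot 8\right)} = \frac{1}{-741591 + \left(15 + 32\right)} = \frac{1}{-741591 + 47} = \frac{1}{-741544} = - \frac{1}{741544}$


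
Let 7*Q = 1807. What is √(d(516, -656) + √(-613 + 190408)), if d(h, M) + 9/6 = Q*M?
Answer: √(-33191270 + 196*√189795)/14 ≈ 410.98*I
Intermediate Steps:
Q = 1807/7 (Q = (⅐)*1807 = 1807/7 ≈ 258.14)
d(h, M) = -3/2 + 1807*M/7
√(d(516, -656) + √(-613 + 190408)) = √((-3/2 + (1807/7)*(-656)) + √(-613 + 190408)) = √((-3/2 - 1185392/7) + √189795) = √(-2370805/14 + √189795)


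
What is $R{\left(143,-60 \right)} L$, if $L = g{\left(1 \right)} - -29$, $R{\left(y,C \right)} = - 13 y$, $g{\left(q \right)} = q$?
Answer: $-55770$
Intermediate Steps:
$L = 30$ ($L = 1 - -29 = 1 + 29 = 30$)
$R{\left(143,-60 \right)} L = \left(-13\right) 143 \cdot 30 = \left(-1859\right) 30 = -55770$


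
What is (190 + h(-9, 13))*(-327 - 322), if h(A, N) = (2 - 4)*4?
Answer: -118118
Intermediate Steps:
h(A, N) = -8 (h(A, N) = -2*4 = -8)
(190 + h(-9, 13))*(-327 - 322) = (190 - 8)*(-327 - 322) = 182*(-649) = -118118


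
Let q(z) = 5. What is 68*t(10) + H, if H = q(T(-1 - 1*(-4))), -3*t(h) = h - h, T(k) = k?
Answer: 5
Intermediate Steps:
t(h) = 0 (t(h) = -(h - h)/3 = -1/3*0 = 0)
H = 5
68*t(10) + H = 68*0 + 5 = 0 + 5 = 5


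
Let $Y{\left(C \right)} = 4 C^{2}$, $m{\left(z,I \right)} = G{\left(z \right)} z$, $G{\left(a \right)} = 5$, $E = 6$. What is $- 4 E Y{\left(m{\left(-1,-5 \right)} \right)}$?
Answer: $-2400$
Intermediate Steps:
$m{\left(z,I \right)} = 5 z$
$- 4 E Y{\left(m{\left(-1,-5 \right)} \right)} = \left(-4\right) 6 \cdot 4 \left(5 \left(-1\right)\right)^{2} = - 24 \cdot 4 \left(-5\right)^{2} = - 24 \cdot 4 \cdot 25 = \left(-24\right) 100 = -2400$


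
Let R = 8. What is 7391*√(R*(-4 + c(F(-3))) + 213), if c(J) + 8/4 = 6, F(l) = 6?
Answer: 7391*√213 ≈ 1.0787e+5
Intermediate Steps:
c(J) = 4 (c(J) = -2 + 6 = 4)
7391*√(R*(-4 + c(F(-3))) + 213) = 7391*√(8*(-4 + 4) + 213) = 7391*√(8*0 + 213) = 7391*√(0 + 213) = 7391*√213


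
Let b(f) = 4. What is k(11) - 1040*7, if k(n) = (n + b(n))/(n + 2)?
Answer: -94625/13 ≈ -7278.8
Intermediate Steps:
k(n) = (4 + n)/(2 + n) (k(n) = (n + 4)/(n + 2) = (4 + n)/(2 + n))
k(11) - 1040*7 = (4 + 11)/(2 + 11) - 1040*7 = 15/13 - 130*56 = (1/13)*15 - 7280 = 15/13 - 7280 = -94625/13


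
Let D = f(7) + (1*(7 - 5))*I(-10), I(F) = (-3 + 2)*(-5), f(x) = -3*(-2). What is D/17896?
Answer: 2/2237 ≈ 0.00089405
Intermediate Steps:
f(x) = 6
I(F) = 5 (I(F) = -1*(-5) = 5)
D = 16 (D = 6 + (1*(7 - 5))*5 = 6 + (1*2)*5 = 6 + 2*5 = 6 + 10 = 16)
D/17896 = 16/17896 = 16*(1/17896) = 2/2237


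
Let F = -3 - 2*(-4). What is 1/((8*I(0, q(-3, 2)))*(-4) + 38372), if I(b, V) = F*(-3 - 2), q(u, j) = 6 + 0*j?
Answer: 1/39172 ≈ 2.5528e-5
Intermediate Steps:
q(u, j) = 6 (q(u, j) = 6 + 0 = 6)
F = 5 (F = -3 + 8 = 5)
I(b, V) = -25 (I(b, V) = 5*(-3 - 2) = 5*(-5) = -25)
1/((8*I(0, q(-3, 2)))*(-4) + 38372) = 1/((8*(-25))*(-4) + 38372) = 1/(-200*(-4) + 38372) = 1/(800 + 38372) = 1/39172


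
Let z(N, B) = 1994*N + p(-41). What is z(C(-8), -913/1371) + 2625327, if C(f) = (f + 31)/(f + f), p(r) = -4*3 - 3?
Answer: 20979565/8 ≈ 2.6224e+6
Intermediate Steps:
p(r) = -15 (p(r) = -12 - 3 = -15)
C(f) = (31 + f)/(2*f) (C(f) = (31 + f)/((2*f)) = (31 + f)*(1/(2*f)) = (31 + f)/(2*f))
z(N, B) = -15 + 1994*N (z(N, B) = 1994*N - 15 = -15 + 1994*N)
z(C(-8), -913/1371) + 2625327 = (-15 + 1994*((½)*(31 - 8)/(-8))) + 2625327 = (-15 + 1994*((½)*(-⅛)*23)) + 2625327 = (-15 + 1994*(-23/16)) + 2625327 = (-15 - 22931/8) + 2625327 = -23051/8 + 2625327 = 20979565/8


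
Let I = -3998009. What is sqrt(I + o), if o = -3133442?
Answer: I*sqrt(7131451) ≈ 2670.5*I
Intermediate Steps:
sqrt(I + o) = sqrt(-3998009 - 3133442) = sqrt(-7131451) = I*sqrt(7131451)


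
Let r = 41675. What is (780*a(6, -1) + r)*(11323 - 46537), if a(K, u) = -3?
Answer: -1385142690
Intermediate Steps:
(780*a(6, -1) + r)*(11323 - 46537) = (780*(-3) + 41675)*(11323 - 46537) = (-2340 + 41675)*(-35214) = 39335*(-35214) = -1385142690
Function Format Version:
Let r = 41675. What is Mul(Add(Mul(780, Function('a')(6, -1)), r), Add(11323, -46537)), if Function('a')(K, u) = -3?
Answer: -1385142690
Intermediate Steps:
Mul(Add(Mul(780, Function('a')(6, -1)), r), Add(11323, -46537)) = Mul(Add(Mul(780, -3), 41675), Add(11323, -46537)) = Mul(Add(-2340, 41675), -35214) = Mul(39335, -35214) = -1385142690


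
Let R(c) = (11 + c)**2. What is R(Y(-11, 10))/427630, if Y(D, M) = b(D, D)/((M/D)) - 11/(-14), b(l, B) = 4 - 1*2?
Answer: 450241/2095387000 ≈ 0.00021487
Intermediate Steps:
b(l, B) = 2 (b(l, B) = 4 - 2 = 2)
Y(D, M) = 11/14 + 2*D/M (Y(D, M) = 2/((M/D)) - 11/(-14) = 2*(D/M) - 11*(-1/14) = 2*D/M + 11/14 = 11/14 + 2*D/M)
R(Y(-11, 10))/427630 = (11 + (11/14 + 2*(-11)/10))**2/427630 = (11 + (11/14 + 2*(-11)*(1/10)))**2*(1/427630) = (11 + (11/14 - 11/5))**2*(1/427630) = (11 - 99/70)**2*(1/427630) = (671/70)**2*(1/427630) = (450241/4900)*(1/427630) = 450241/2095387000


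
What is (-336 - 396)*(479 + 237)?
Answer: -524112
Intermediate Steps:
(-336 - 396)*(479 + 237) = -732*716 = -524112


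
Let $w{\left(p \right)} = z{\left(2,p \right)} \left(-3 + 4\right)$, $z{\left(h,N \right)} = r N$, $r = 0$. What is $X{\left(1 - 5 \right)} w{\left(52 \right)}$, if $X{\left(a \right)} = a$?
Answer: $0$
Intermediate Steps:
$z{\left(h,N \right)} = 0$ ($z{\left(h,N \right)} = 0 N = 0$)
$w{\left(p \right)} = 0$ ($w{\left(p \right)} = 0 \left(-3 + 4\right) = 0 \cdot 1 = 0$)
$X{\left(1 - 5 \right)} w{\left(52 \right)} = \left(1 - 5\right) 0 = \left(-4\right) 0 = 0$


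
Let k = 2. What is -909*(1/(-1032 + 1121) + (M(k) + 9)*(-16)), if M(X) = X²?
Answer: 16826499/89 ≈ 1.8906e+5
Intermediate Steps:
-909*(1/(-1032 + 1121) + (M(k) + 9)*(-16)) = -909*(1/(-1032 + 1121) + (2² + 9)*(-16)) = -909*(1/89 + (4 + 9)*(-16)) = -909*(1/89 + 13*(-16)) = -909*(1/89 - 208) = -909*(-18511/89) = 16826499/89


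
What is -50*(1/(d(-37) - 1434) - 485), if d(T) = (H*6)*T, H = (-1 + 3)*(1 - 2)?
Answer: 2400755/99 ≈ 24250.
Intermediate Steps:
H = -2 (H = 2*(-1) = -2)
d(T) = -12*T (d(T) = (-2*6)*T = -12*T)
-50*(1/(d(-37) - 1434) - 485) = -50*(1/(-12*(-37) - 1434) - 485) = -50*(1/(444 - 1434) - 485) = -50*(1/(-990) - 485) = -50*(-1/990 - 485) = -50*(-480151/990) = 2400755/99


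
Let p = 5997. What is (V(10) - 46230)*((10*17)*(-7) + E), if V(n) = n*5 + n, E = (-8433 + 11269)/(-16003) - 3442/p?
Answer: 1758713474472120/31989997 ≈ 5.4977e+7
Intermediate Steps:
E = -72089818/95969991 (E = (-8433 + 11269)/(-16003) - 3442/5997 = 2836*(-1/16003) - 3442*1/5997 = -2836/16003 - 3442/5997 = -72089818/95969991 ≈ -0.75117)
V(n) = 6*n (V(n) = 5*n + n = 6*n)
(V(10) - 46230)*((10*17)*(-7) + E) = (6*10 - 46230)*((10*17)*(-7) - 72089818/95969991) = (60 - 46230)*(170*(-7) - 72089818/95969991) = -46170*(-1190 - 72089818/95969991) = -46170*(-114276379108/95969991) = 1758713474472120/31989997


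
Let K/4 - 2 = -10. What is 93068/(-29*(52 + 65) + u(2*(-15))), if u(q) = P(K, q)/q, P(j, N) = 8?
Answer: -1396020/50899 ≈ -27.427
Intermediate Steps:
K = -32 (K = 8 + 4*(-10) = 8 - 40 = -32)
u(q) = 8/q
93068/(-29*(52 + 65) + u(2*(-15))) = 93068/(-29*(52 + 65) + 8/((2*(-15)))) = 93068/(-29*117 + 8/(-30)) = 93068/(-3393 + 8*(-1/30)) = 93068/(-3393 - 4/15) = 93068/(-50899/15) = 93068*(-15/50899) = -1396020/50899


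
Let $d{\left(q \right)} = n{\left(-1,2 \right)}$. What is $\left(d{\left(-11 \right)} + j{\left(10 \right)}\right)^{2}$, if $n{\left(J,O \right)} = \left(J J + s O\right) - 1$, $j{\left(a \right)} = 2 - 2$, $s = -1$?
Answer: $4$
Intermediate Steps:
$j{\left(a \right)} = 0$ ($j{\left(a \right)} = 2 - 2 = 0$)
$n{\left(J,O \right)} = -1 + J^{2} - O$ ($n{\left(J,O \right)} = \left(J J - O\right) - 1 = \left(J^{2} - O\right) - 1 = -1 + J^{2} - O$)
$d{\left(q \right)} = -2$ ($d{\left(q \right)} = -1 + \left(-1\right)^{2} - 2 = -1 + 1 - 2 = -2$)
$\left(d{\left(-11 \right)} + j{\left(10 \right)}\right)^{2} = \left(-2 + 0\right)^{2} = \left(-2\right)^{2} = 4$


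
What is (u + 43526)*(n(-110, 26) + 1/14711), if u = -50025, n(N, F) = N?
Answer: 10516740291/14711 ≈ 7.1489e+5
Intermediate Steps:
(u + 43526)*(n(-110, 26) + 1/14711) = (-50025 + 43526)*(-110 + 1/14711) = -6499*(-110 + 1/14711) = -6499*(-1618209/14711) = 10516740291/14711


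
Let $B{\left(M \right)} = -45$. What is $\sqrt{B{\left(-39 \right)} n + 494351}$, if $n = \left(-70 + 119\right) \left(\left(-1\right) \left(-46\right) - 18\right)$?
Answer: $\sqrt{432611} \approx 657.73$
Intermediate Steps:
$n = 1372$ ($n = 49 \left(46 - 18\right) = 49 \cdot 28 = 1372$)
$\sqrt{B{\left(-39 \right)} n + 494351} = \sqrt{\left(-45\right) 1372 + 494351} = \sqrt{-61740 + 494351} = \sqrt{432611}$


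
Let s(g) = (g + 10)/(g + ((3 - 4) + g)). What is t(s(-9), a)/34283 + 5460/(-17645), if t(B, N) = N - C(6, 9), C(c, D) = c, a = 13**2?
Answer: -36861809/120984707 ≈ -0.30468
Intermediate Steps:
a = 169
s(g) = (10 + g)/(-1 + 2*g) (s(g) = (10 + g)/(g + (-1 + g)) = (10 + g)/(-1 + 2*g))
t(B, N) = -6 + N (t(B, N) = N - 1*6 = N - 6 = -6 + N)
t(s(-9), a)/34283 + 5460/(-17645) = (-6 + 169)/34283 + 5460/(-17645) = 163*(1/34283) + 5460*(-1/17645) = 163/34283 - 1092/3529 = -36861809/120984707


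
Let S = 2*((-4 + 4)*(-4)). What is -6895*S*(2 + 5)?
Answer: 0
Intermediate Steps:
S = 0 (S = 2*(0*(-4)) = 2*0 = 0)
-6895*S*(2 + 5) = -0*(2 + 5) = -0*7 = -6895*0 = 0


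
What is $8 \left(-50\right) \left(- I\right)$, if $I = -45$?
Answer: $-18000$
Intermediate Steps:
$8 \left(-50\right) \left(- I\right) = 8 \left(-50\right) \left(\left(-1\right) \left(-45\right)\right) = \left(-400\right) 45 = -18000$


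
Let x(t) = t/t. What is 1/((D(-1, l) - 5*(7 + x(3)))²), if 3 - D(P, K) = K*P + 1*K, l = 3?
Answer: 1/1369 ≈ 0.00073046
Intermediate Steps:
x(t) = 1
D(P, K) = 3 - K - K*P (D(P, K) = 3 - (K*P + 1*K) = 3 - (K*P + K) = 3 - (K + K*P) = 3 + (-K - K*P) = 3 - K - K*P)
1/((D(-1, l) - 5*(7 + x(3)))²) = 1/(((3 - 1*3 - 1*3*(-1)) - 5*(7 + 1))²) = 1/(((3 - 3 + 3) - 5*8)²) = 1/((3 - 40)²) = 1/((-37)²) = 1/1369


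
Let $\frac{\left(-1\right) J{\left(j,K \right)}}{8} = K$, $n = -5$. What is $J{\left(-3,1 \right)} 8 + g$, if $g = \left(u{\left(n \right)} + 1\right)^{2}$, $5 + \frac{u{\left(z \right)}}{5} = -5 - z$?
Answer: $512$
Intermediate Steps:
$J{\left(j,K \right)} = - 8 K$
$u{\left(z \right)} = -50 - 5 z$ ($u{\left(z \right)} = -25 + 5 \left(-5 - z\right) = -25 - \left(25 + 5 z\right) = -50 - 5 z$)
$g = 576$ ($g = \left(\left(-50 - -25\right) + 1\right)^{2} = \left(\left(-50 + 25\right) + 1\right)^{2} = \left(-25 + 1\right)^{2} = \left(-24\right)^{2} = 576$)
$J{\left(-3,1 \right)} 8 + g = \left(-8\right) 1 \cdot 8 + 576 = \left(-8\right) 8 + 576 = -64 + 576 = 512$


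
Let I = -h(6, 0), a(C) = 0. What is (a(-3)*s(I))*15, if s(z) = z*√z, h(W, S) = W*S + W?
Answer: 0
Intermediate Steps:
h(W, S) = W + S*W (h(W, S) = S*W + W = W + S*W)
I = -6 (I = -6*(1 + 0) = -6 ≈ -6.0000)
s(z) = z^(3/2)
(a(-3)*s(I))*15 = (0*(-6)^(3/2))*15 = (0*(-6*I*√6))*15 = 0*15 = 0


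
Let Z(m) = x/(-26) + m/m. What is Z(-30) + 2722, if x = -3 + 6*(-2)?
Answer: 70813/26 ≈ 2723.6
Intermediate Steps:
x = -15 (x = -3 - 12 = -15)
Z(m) = 41/26 (Z(m) = -15/(-26) + m/m = -15*(-1/26) + 1 = 15/26 + 1 = 41/26)
Z(-30) + 2722 = 41/26 + 2722 = 70813/26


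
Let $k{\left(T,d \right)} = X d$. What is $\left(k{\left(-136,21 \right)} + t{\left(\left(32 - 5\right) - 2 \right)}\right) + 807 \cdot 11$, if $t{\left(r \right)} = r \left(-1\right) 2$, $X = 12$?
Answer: $9079$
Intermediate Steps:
$t{\left(r \right)} = - 2 r$ ($t{\left(r \right)} = - r 2 = - 2 r$)
$k{\left(T,d \right)} = 12 d$
$\left(k{\left(-136,21 \right)} + t{\left(\left(32 - 5\right) - 2 \right)}\right) + 807 \cdot 11 = \left(12 \cdot 21 - 2 \left(\left(32 - 5\right) - 2\right)\right) + 807 \cdot 11 = \left(252 - 2 \left(27 - 2\right)\right) + 8877 = \left(252 - 50\right) + 8877 = 202 + 8877 = 9079$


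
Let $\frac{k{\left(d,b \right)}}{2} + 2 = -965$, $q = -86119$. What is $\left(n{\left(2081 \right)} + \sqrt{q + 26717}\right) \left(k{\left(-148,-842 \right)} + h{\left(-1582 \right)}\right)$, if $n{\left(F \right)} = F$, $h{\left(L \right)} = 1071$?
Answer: $-1795903 - 863 i \sqrt{59402} \approx -1.7959 \cdot 10^{6} - 2.1034 \cdot 10^{5} i$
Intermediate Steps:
$k{\left(d,b \right)} = -1934$ ($k{\left(d,b \right)} = -4 + 2 \left(-965\right) = -4 - 1930 = -1934$)
$\left(n{\left(2081 \right)} + \sqrt{q + 26717}\right) \left(k{\left(-148,-842 \right)} + h{\left(-1582 \right)}\right) = \left(2081 + \sqrt{-86119 + 26717}\right) \left(-1934 + 1071\right) = \left(2081 + \sqrt{-59402}\right) \left(-863\right) = \left(2081 + i \sqrt{59402}\right) \left(-863\right) = -1795903 - 863 i \sqrt{59402}$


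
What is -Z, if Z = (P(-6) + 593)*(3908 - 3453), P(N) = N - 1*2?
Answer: -266175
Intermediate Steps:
P(N) = -2 + N (P(N) = N - 2 = -2 + N)
Z = 266175 (Z = ((-2 - 6) + 593)*(3908 - 3453) = (-8 + 593)*455 = 585*455 = 266175)
-Z = -1*266175 = -266175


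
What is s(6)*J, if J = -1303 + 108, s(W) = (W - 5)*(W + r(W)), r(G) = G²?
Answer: -50190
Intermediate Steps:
s(W) = (-5 + W)*(W + W²) (s(W) = (W - 5)*(W + W²) = (-5 + W)*(W + W²))
J = -1195
s(6)*J = (6*(-5 + 6² - 4*6))*(-1195) = (6*(-5 + 36 - 24))*(-1195) = (6*7)*(-1195) = 42*(-1195) = -50190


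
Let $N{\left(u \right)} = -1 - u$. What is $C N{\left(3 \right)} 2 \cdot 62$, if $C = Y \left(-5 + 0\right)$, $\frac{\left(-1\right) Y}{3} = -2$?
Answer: $14880$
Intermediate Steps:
$Y = 6$ ($Y = \left(-3\right) \left(-2\right) = 6$)
$C = -30$ ($C = 6 \left(-5 + 0\right) = 6 \left(-5\right) = -30$)
$C N{\left(3 \right)} 2 \cdot 62 = - 30 \left(-1 - 3\right) 2 \cdot 62 = - 30 \left(\left(-4\right) 2\right) 62 = \left(-30\right) \left(-8\right) 62 = 240 \cdot 62 = 14880$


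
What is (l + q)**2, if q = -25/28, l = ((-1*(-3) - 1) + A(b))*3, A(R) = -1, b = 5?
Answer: 3481/784 ≈ 4.4400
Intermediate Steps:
l = 3 (l = ((-1*(-3) - 1) - 1)*3 = ((3 - 1) - 1)*3 = (2 - 1)*3 = 1*3 = 3)
q = -25/28 (q = -25*1/28 = -25/28 ≈ -0.89286)
(l + q)**2 = (3 - 25/28)**2 = (59/28)**2 = 3481/784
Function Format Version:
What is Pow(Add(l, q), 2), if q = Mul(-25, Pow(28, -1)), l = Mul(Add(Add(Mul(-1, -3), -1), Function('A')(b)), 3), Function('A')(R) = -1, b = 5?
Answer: Rational(3481, 784) ≈ 4.4400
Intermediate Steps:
l = 3 (l = Mul(Add(Add(Mul(-1, -3), -1), -1), 3) = Mul(Add(Add(3, -1), -1), 3) = Mul(Add(2, -1), 3) = Mul(1, 3) = 3)
q = Rational(-25, 28) (q = Mul(-25, Rational(1, 28)) = Rational(-25, 28) ≈ -0.89286)
Pow(Add(l, q), 2) = Pow(Add(3, Rational(-25, 28)), 2) = Pow(Rational(59, 28), 2) = Rational(3481, 784)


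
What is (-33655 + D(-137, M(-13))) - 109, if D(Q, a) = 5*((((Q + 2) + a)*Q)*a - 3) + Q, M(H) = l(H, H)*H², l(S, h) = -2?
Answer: -109547606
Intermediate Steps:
M(H) = -2*H²
D(Q, a) = -15 + Q + 5*Q*a*(2 + Q + a) (D(Q, a) = 5*((((2 + Q) + a)*Q)*a - 3) + Q = 5*(((2 + Q + a)*Q)*a - 3) + Q = 5*((Q*(2 + Q + a))*a - 3) + Q = 5*(Q*a*(2 + Q + a) - 3) + Q = 5*(-3 + Q*a*(2 + Q + a)) + Q = (-15 + 5*Q*a*(2 + Q + a)) + Q = -15 + Q + 5*Q*a*(2 + Q + a))
(-33655 + D(-137, M(-13))) - 109 = (-33655 + (-15 - 137 + 5*(-137)*(-2*(-13)²)² + 5*(-2*(-13)²)*(-137)² + 10*(-137)*(-2*(-13)²))) - 109 = (-33655 + (-15 - 137 + 5*(-137)*(-2*169)² + 5*(-2*169)*18769 + 10*(-137)*(-2*169))) - 109 = (-33655 + (-15 - 137 + 5*(-137)*(-338)² + 5*(-338)*18769 + 10*(-137)*(-338))) - 109 = (-33655 + (-15 - 137 + 5*(-137)*114244 - 31719610 + 463060)) - 109 = (-33655 + (-15 - 137 - 78257140 - 31719610 + 463060)) - 109 = (-33655 - 109513842) - 109 = -109547497 - 109 = -109547606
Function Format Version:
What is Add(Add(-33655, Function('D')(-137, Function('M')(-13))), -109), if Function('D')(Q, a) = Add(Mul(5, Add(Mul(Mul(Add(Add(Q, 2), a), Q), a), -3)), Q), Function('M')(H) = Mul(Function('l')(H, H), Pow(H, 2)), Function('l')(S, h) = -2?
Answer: -109547606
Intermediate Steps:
Function('M')(H) = Mul(-2, Pow(H, 2))
Function('D')(Q, a) = Add(-15, Q, Mul(5, Q, a, Add(2, Q, a))) (Function('D')(Q, a) = Add(Mul(5, Add(Mul(Mul(Add(Add(2, Q), a), Q), a), -3)), Q) = Add(Mul(5, Add(Mul(Mul(Add(2, Q, a), Q), a), -3)), Q) = Add(Mul(5, Add(Mul(Mul(Q, Add(2, Q, a)), a), -3)), Q) = Add(Mul(5, Add(Mul(Q, a, Add(2, Q, a)), -3)), Q) = Add(Mul(5, Add(-3, Mul(Q, a, Add(2, Q, a)))), Q) = Add(Add(-15, Mul(5, Q, a, Add(2, Q, a))), Q) = Add(-15, Q, Mul(5, Q, a, Add(2, Q, a))))
Add(Add(-33655, Function('D')(-137, Function('M')(-13))), -109) = Add(Add(-33655, Add(-15, -137, Mul(5, -137, Pow(Mul(-2, Pow(-13, 2)), 2)), Mul(5, Mul(-2, Pow(-13, 2)), Pow(-137, 2)), Mul(10, -137, Mul(-2, Pow(-13, 2))))), -109) = Add(Add(-33655, Add(-15, -137, Mul(5, -137, Pow(Mul(-2, 169), 2)), Mul(5, Mul(-2, 169), 18769), Mul(10, -137, Mul(-2, 169)))), -109) = Add(Add(-33655, Add(-15, -137, Mul(5, -137, Pow(-338, 2)), Mul(5, -338, 18769), Mul(10, -137, -338))), -109) = Add(Add(-33655, Add(-15, -137, Mul(5, -137, 114244), -31719610, 463060)), -109) = Add(Add(-33655, Add(-15, -137, -78257140, -31719610, 463060)), -109) = Add(Add(-33655, -109513842), -109) = Add(-109547497, -109) = -109547606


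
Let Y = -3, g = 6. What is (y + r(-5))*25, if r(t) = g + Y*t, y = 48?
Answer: 1725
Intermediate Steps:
r(t) = 6 - 3*t
(y + r(-5))*25 = (48 + (6 - 3*(-5)))*25 = (48 + (6 + 15))*25 = (48 + 21)*25 = 69*25 = 1725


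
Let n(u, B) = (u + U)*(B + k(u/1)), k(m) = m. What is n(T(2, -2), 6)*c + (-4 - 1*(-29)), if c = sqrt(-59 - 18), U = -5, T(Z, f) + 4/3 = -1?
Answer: 25 - 242*I*sqrt(77)/9 ≈ 25.0 - 235.95*I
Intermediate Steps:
T(Z, f) = -7/3 (T(Z, f) = -4/3 - 1 = -7/3)
c = I*sqrt(77) (c = sqrt(-77) = I*sqrt(77) ≈ 8.775*I)
n(u, B) = (-5 + u)*(B + u) (n(u, B) = (u - 5)*(B + u/1) = (-5 + u)*(B + u*1) = (-5 + u)*(B + u))
n(T(2, -2), 6)*c + (-4 - 1*(-29)) = ((-7/3)**2 - 5*6 - 5*(-7/3) + 6*(-7/3))*(I*sqrt(77)) + (-4 - 1*(-29)) = (49/9 - 30 + 35/3 - 14)*(I*sqrt(77)) + (-4 + 29) = -242*I*sqrt(77)/9 + 25 = 25 - 242*I*sqrt(77)/9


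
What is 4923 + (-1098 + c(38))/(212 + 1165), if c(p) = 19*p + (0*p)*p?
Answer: 6778595/1377 ≈ 4922.7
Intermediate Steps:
c(p) = 19*p (c(p) = 19*p + 0*p = 19*p + 0 = 19*p)
4923 + (-1098 + c(38))/(212 + 1165) = 4923 + (-1098 + 19*38)/(212 + 1165) = 4923 + (-1098 + 722)/1377 = 4923 - 376*1/1377 = 4923 - 376/1377 = 6778595/1377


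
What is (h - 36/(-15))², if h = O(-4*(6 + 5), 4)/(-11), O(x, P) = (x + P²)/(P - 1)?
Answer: 287296/27225 ≈ 10.553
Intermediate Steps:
O(x, P) = (x + P²)/(-1 + P)
h = 28/33 (h = ((-4*(6 + 5) + 4²)/(-1 + 4))/(-11) = ((-4*11 + 16)/3)*(-1/11) = ((-44 + 16)/3)*(-1/11) = ((⅓)*(-28))*(-1/11) = -28/3*(-1/11) = 28/33 ≈ 0.84848)
(h - 36/(-15))² = (28/33 - 36/(-15))² = (28/33 - 36*(-1/15))² = (28/33 + 12/5)² = (536/165)² = 287296/27225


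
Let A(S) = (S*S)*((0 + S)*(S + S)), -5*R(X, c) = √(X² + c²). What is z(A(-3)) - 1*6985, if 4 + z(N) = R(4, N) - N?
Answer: -7151 - 2*√6565/5 ≈ -7183.4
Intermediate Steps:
R(X, c) = -√(X² + c²)/5
A(S) = 2*S⁴ (A(S) = S²*(S*(2*S)) = S²*(2*S²) = 2*S⁴)
z(N) = -4 - N - √(16 + N²)/5 (z(N) = -4 + (-√(4² + N²)/5 - N) = -4 + (-√(16 + N²)/5 - N) = -4 + (-N - √(16 + N²)/5) = -4 - N - √(16 + N²)/5)
z(A(-3)) - 1*6985 = (-4 - 2*(-3)⁴ - √(16 + (2*(-3)⁴)²)/5) - 1*6985 = (-4 - 2*81 - √(16 + (2*81)²)/5) - 6985 = (-4 - 1*162 - √(16 + 162²)/5) - 6985 = (-4 - 162 - √(16 + 26244)/5) - 6985 = (-4 - 162 - 2*√6565/5) - 6985 = (-166 - 2*√6565/5) - 6985 = -7151 - 2*√6565/5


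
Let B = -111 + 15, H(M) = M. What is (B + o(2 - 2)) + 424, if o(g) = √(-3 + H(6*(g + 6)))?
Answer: 328 + √33 ≈ 333.74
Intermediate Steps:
B = -96
o(g) = √(33 + 6*g) (o(g) = √(-3 + 6*(g + 6)) = √(-3 + 6*(6 + g)) = √(-3 + (36 + 6*g)) = √(33 + 6*g))
(B + o(2 - 2)) + 424 = (-96 + √(33 + 6*(2 - 2))) + 424 = (-96 + √(33 + 6*0)) + 424 = (-96 + √(33 + 0)) + 424 = (-96 + √33) + 424 = 328 + √33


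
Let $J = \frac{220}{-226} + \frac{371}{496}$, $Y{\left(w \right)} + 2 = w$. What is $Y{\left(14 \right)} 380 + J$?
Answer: $\frac{255566243}{56048} \approx 4559.8$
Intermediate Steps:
$Y{\left(w \right)} = -2 + w$
$J = - \frac{12637}{56048}$ ($J = 220 \left(- \frac{1}{226}\right) + 371 \cdot \frac{1}{496} = - \frac{110}{113} + \frac{371}{496} = - \frac{12637}{56048} \approx -0.22547$)
$Y{\left(14 \right)} 380 + J = \left(-2 + 14\right) 380 - \frac{12637}{56048} = 12 \cdot 380 - \frac{12637}{56048} = 4560 - \frac{12637}{56048} = \frac{255566243}{56048}$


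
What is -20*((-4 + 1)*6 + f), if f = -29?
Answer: 940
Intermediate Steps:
-20*((-4 + 1)*6 + f) = -20*((-4 + 1)*6 - 29) = -20*(-3*6 - 29) = -20*(-18 - 29) = -20*(-47) = 940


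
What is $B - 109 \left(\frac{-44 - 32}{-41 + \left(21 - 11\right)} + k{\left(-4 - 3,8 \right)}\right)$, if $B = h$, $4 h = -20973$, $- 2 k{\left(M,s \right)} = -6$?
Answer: $- \frac{723847}{124} \approx -5837.5$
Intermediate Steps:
$k{\left(M,s \right)} = 3$ ($k{\left(M,s \right)} = \left(- \frac{1}{2}\right) \left(-6\right) = 3$)
$h = - \frac{20973}{4}$ ($h = \frac{1}{4} \left(-20973\right) = - \frac{20973}{4} \approx -5243.3$)
$B = - \frac{20973}{4} \approx -5243.3$
$B - 109 \left(\frac{-44 - 32}{-41 + \left(21 - 11\right)} + k{\left(-4 - 3,8 \right)}\right) = - \frac{20973}{4} - 109 \left(\frac{-44 - 32}{-41 + \left(21 - 11\right)} + 3\right) = - \frac{20973}{4} - 109 \left(- \frac{76}{-41 + \left(21 - 11\right)} + 3\right) = - \frac{20973}{4} - 109 \left(- \frac{76}{-41 + 10} + 3\right) = - \frac{20973}{4} - 109 \left(- \frac{76}{-31} + 3\right) = - \frac{20973}{4} - 109 \left(\left(-76\right) \left(- \frac{1}{31}\right) + 3\right) = - \frac{20973}{4} - 109 \left(\frac{76}{31} + 3\right) = - \frac{20973}{4} - \frac{18421}{31} = - \frac{723847}{124}$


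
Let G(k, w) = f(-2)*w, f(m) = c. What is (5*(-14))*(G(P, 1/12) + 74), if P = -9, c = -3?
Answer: -10325/2 ≈ -5162.5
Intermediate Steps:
f(m) = -3
G(k, w) = -3*w
(5*(-14))*(G(P, 1/12) + 74) = (5*(-14))*(-3/12 + 74) = -70*(-3*1/12 + 74) = -70*(-¼ + 74) = -70*295/4 = -10325/2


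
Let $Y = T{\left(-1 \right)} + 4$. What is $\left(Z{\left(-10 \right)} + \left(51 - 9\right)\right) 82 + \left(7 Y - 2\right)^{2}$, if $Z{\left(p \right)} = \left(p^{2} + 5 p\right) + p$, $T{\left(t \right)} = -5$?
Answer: $6805$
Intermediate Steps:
$Z{\left(p \right)} = p^{2} + 6 p$
$Y = -1$ ($Y = -5 + 4 = -1$)
$\left(Z{\left(-10 \right)} + \left(51 - 9\right)\right) 82 + \left(7 Y - 2\right)^{2} = \left(- 10 \left(6 - 10\right) + \left(51 - 9\right)\right) 82 + \left(7 \left(-1\right) - 2\right)^{2} = \left(\left(-10\right) \left(-4\right) + 42\right) 82 + \left(-7 - 2\right)^{2} = \left(40 + 42\right) 82 + \left(-9\right)^{2} = 82 \cdot 82 + 81 = 6724 + 81 = 6805$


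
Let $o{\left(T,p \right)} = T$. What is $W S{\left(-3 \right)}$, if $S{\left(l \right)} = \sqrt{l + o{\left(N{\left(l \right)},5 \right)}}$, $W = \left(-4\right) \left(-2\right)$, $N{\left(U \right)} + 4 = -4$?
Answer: $8 i \sqrt{11} \approx 26.533 i$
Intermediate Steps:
$N{\left(U \right)} = -8$ ($N{\left(U \right)} = -4 - 4 = -8$)
$W = 8$
$S{\left(l \right)} = \sqrt{-8 + l}$ ($S{\left(l \right)} = \sqrt{l - 8} = \sqrt{-8 + l}$)
$W S{\left(-3 \right)} = 8 \sqrt{-8 - 3} = 8 \sqrt{-11} = 8 i \sqrt{11}$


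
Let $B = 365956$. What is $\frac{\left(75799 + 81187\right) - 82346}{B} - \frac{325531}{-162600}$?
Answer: $\frac{32816621659}{14876111400} \approx 2.206$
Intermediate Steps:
$\frac{\left(75799 + 81187\right) - 82346}{B} - \frac{325531}{-162600} = \frac{\left(75799 + 81187\right) - 82346}{365956} - \frac{325531}{-162600} = \left(156986 - 82346\right) \frac{1}{365956} - - \frac{325531}{162600} = 74640 \cdot \frac{1}{365956} + \frac{325531}{162600} = \frac{18660}{91489} + \frac{325531}{162600} = \frac{32816621659}{14876111400}$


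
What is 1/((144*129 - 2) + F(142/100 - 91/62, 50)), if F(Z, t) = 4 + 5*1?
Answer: 1/18583 ≈ 5.3813e-5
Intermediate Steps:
F(Z, t) = 9 (F(Z, t) = 4 + 5 = 9)
1/((144*129 - 2) + F(142/100 - 91/62, 50)) = 1/((144*129 - 2) + 9) = 1/((18576 - 2) + 9) = 1/(18574 + 9) = 1/18583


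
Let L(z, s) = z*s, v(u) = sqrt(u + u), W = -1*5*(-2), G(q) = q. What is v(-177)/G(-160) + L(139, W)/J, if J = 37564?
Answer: 695/18782 - I*sqrt(354)/160 ≈ 0.037004 - 0.11759*I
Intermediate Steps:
W = 10 (W = -5*(-2) = 10)
v(u) = sqrt(2)*sqrt(u) (v(u) = sqrt(2*u) = sqrt(2)*sqrt(u))
L(z, s) = s*z
v(-177)/G(-160) + L(139, W)/J = (sqrt(2)*sqrt(-177))/(-160) + (10*139)/37564 = (sqrt(2)*(I*sqrt(177)))*(-1/160) + 1390*(1/37564) = (I*sqrt(354))*(-1/160) + 695/18782 = -I*sqrt(354)/160 + 695/18782 = 695/18782 - I*sqrt(354)/160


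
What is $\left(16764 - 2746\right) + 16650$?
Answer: $30668$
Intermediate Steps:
$\left(16764 - 2746\right) + 16650 = 14018 + 16650 = 30668$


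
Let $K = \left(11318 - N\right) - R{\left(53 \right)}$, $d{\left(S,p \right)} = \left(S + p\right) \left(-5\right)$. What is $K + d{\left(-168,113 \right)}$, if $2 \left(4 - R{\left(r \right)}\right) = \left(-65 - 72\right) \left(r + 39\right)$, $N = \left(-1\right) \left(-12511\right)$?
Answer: $-7224$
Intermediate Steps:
$N = 12511$
$R{\left(r \right)} = \frac{5351}{2} + \frac{137 r}{2}$ ($R{\left(r \right)} = 4 - \frac{\left(-65 - 72\right) \left(r + 39\right)}{2} = 4 - \frac{\left(-137\right) \left(39 + r\right)}{2} = 4 - \frac{-5343 - 137 r}{2} = 4 + \left(\frac{5343}{2} + \frac{137 r}{2}\right) = \frac{5351}{2} + \frac{137 r}{2}$)
$d{\left(S,p \right)} = - 5 S - 5 p$
$K = -7499$ ($K = \left(11318 - 12511\right) - \left(\frac{5351}{2} + \frac{137}{2} \cdot 53\right) = \left(11318 - 12511\right) - \left(\frac{5351}{2} + \frac{7261}{2}\right) = -1193 - 6306 = -7499$)
$K + d{\left(-168,113 \right)} = -7499 - -275 = -7499 + \left(840 - 565\right) = -7499 + 275 = -7224$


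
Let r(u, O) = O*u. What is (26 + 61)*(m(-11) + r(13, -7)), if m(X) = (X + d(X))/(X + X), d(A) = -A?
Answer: -7917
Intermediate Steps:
m(X) = 0 (m(X) = (X - X)/(X + X) = 0/((2*X)) = 0*(1/(2*X)) = 0)
(26 + 61)*(m(-11) + r(13, -7)) = (26 + 61)*(0 - 7*13) = 87*(0 - 91) = 87*(-91) = -7917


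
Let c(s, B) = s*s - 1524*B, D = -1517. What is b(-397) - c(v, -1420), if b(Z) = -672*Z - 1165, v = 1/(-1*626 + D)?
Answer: -8718585320990/4592449 ≈ -1.8985e+6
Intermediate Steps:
v = -1/2143 (v = 1/(-1*626 - 1517) = 1/(-626 - 1517) = 1/(-2143) = -1/2143 ≈ -0.00046664)
b(Z) = -1165 - 672*Z
c(s, B) = s² - 1524*B
b(-397) - c(v, -1420) = (-1165 - 672*(-397)) - ((-1/2143)² - 1524*(-1420)) = (-1165 + 266784) - (1/4592449 + 2164080) = 265619 - 1*9938427031921/4592449 = 265619 - 9938427031921/4592449 = -8718585320990/4592449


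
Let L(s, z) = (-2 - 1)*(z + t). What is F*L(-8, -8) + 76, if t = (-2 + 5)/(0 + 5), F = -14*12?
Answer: -18268/5 ≈ -3653.6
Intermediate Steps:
F = -168
t = 3/5 ≈ 0.60000
L(s, z) = -9/5 - 3*z (L(s, z) = (-2 - 1)*(z + 3/5) = -3*(3/5 + z) = -9/5 - 3*z)
F*L(-8, -8) + 76 = -168*(-9/5 - 3*(-8)) + 76 = -168*(-9/5 + 24) + 76 = -168*111/5 + 76 = -18648/5 + 76 = -18268/5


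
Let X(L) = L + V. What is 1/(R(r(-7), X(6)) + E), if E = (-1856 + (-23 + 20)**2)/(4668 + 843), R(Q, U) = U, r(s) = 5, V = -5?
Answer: 5511/3664 ≈ 1.5041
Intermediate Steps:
X(L) = -5 + L (X(L) = L - 5 = -5 + L)
E = -1847/5511 (E = (-1856 + (-3)**2)/5511 = (-1856 + 9)*(1/5511) = -1847*1/5511 = -1847/5511 ≈ -0.33515)
1/(R(r(-7), X(6)) + E) = 1/((-5 + 6) - 1847/5511) = 1/(1 - 1847/5511) = 1/(3664/5511) = 5511/3664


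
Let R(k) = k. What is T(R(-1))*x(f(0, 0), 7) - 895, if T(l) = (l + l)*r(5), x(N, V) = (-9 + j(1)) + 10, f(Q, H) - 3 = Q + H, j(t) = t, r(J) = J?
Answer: -915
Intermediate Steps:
f(Q, H) = 3 + H + Q (f(Q, H) = 3 + (Q + H) = 3 + (H + Q) = 3 + H + Q)
x(N, V) = 2 (x(N, V) = (-9 + 1) + 10 = -8 + 10 = 2)
T(l) = 10*l (T(l) = (l + l)*5 = (2*l)*5 = 10*l)
T(R(-1))*x(f(0, 0), 7) - 895 = (10*(-1))*2 - 895 = -10*2 - 895 = -20 - 895 = -915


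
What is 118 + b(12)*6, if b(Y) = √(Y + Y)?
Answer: 118 + 12*√6 ≈ 147.39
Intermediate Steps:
b(Y) = √2*√Y (b(Y) = √(2*Y) = √2*√Y)
118 + b(12)*6 = 118 + (√2*√12)*6 = 118 + (√2*(2*√3))*6 = 118 + (2*√6)*6 = 118 + 12*√6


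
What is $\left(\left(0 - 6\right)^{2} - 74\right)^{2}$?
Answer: $1444$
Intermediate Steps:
$\left(\left(0 - 6\right)^{2} - 74\right)^{2} = \left(\left(-6\right)^{2} - 74\right)^{2} = \left(36 - 74\right)^{2} = \left(-38\right)^{2} = 1444$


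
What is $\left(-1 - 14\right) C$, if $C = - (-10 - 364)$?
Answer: $-5610$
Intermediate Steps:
$C = 374$ ($C = - (-10 - 364) = \left(-1\right) \left(-374\right) = 374$)
$\left(-1 - 14\right) C = \left(-1 - 14\right) 374 = \left(-15\right) 374 = -5610$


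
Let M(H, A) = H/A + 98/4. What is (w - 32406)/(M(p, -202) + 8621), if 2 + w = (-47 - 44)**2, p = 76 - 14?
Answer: -4873654/1746329 ≈ -2.7908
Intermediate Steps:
p = 62
M(H, A) = 49/2 + H/A (M(H, A) = H/A + 98*(1/4) = H/A + 49/2 = 49/2 + H/A)
w = 8279 (w = -2 + (-47 - 44)**2 = -2 + (-91)**2 = -2 + 8281 = 8279)
(w - 32406)/(M(p, -202) + 8621) = (8279 - 32406)/((49/2 + 62/(-202)) + 8621) = -24127/((49/2 + 62*(-1/202)) + 8621) = -24127/((49/2 - 31/101) + 8621) = -24127/(4887/202 + 8621) = -24127/1746329/202 = -24127*202/1746329 = -4873654/1746329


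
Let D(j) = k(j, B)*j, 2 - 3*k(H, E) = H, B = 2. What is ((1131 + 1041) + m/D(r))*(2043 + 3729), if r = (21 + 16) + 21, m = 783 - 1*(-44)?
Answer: 10176288525/812 ≈ 1.2532e+7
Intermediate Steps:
m = 827 (m = 783 + 44 = 827)
k(H, E) = ⅔ - H/3
r = 58 (r = 37 + 21 = 58)
D(j) = j*(⅔ - j/3) (D(j) = (⅔ - j/3)*j = j*(⅔ - j/3))
((1131 + 1041) + m/D(r))*(2043 + 3729) = ((1131 + 1041) + 827/(((⅓)*58*(2 - 1*58))))*(2043 + 3729) = (2172 + 827/(((⅓)*58*(2 - 58))))*5772 = (2172 + 827/(((⅓)*58*(-56))))*5772 = (2172 + 827/(-3248/3))*5772 = (2172 + 827*(-3/3248))*5772 = (2172 - 2481/3248)*5772 = (7052175/3248)*5772 = 10176288525/812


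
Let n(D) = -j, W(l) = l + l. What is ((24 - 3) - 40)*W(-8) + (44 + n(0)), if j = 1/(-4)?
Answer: 1393/4 ≈ 348.25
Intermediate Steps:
j = -¼ ≈ -0.25000
W(l) = 2*l
n(D) = ¼ (n(D) = -1*(-¼) = ¼)
((24 - 3) - 40)*W(-8) + (44 + n(0)) = ((24 - 3) - 40)*(2*(-8)) + (44 + ¼) = (21 - 40)*(-16) + 177/4 = -19*(-16) + 177/4 = 304 + 177/4 = 1393/4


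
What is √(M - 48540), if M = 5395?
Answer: I*√43145 ≈ 207.71*I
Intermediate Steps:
√(M - 48540) = √(5395 - 48540) = √(-43145) = I*√43145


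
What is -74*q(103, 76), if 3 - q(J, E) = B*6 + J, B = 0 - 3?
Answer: 6068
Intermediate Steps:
B = -3
q(J, E) = 21 - J (q(J, E) = 3 - (-3*6 + J) = 3 - (-18 + J) = 3 + (18 - J) = 21 - J)
-74*q(103, 76) = -74*(21 - 1*103) = -74*(21 - 103) = -74*(-82) = 6068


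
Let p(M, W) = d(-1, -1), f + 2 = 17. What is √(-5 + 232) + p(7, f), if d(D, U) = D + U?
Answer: -2 + √227 ≈ 13.067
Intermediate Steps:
f = 15 (f = -2 + 17 = 15)
p(M, W) = -2 (p(M, W) = -1 - 1 = -2)
√(-5 + 232) + p(7, f) = √(-5 + 232) - 2 = √227 - 2 = -2 + √227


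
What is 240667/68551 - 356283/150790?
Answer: 1695231571/1476686470 ≈ 1.1480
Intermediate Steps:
240667/68551 - 356283/150790 = 240667*(1/68551) - 356283*1/150790 = 34381/9793 - 356283/150790 = 1695231571/1476686470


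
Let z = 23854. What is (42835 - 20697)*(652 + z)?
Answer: 542513828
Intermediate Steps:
(42835 - 20697)*(652 + z) = (42835 - 20697)*(652 + 23854) = 22138*24506 = 542513828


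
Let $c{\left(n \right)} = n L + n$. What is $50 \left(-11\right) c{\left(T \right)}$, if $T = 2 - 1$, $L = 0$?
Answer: $-550$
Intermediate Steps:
$T = 1$ ($T = 2 - 1 = 1$)
$c{\left(n \right)} = n$ ($c{\left(n \right)} = n 0 + n = 0 + n = n$)
$50 \left(-11\right) c{\left(T \right)} = 50 \left(-11\right) 1 = \left(-550\right) 1 = -550$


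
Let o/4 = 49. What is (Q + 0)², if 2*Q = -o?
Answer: 9604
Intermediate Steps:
o = 196 (o = 4*49 = 196)
Q = -98 (Q = (-1*196)/2 = (½)*(-196) = -98)
(Q + 0)² = (-98 + 0)² = (-98)² = 9604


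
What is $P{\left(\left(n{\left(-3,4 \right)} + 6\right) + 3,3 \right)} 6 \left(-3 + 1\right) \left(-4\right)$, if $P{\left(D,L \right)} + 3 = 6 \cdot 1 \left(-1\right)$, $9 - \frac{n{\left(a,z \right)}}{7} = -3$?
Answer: $-432$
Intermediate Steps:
$n{\left(a,z \right)} = 84$ ($n{\left(a,z \right)} = 63 - -21 = 63 + 21 = 84$)
$P{\left(D,L \right)} = -9$ ($P{\left(D,L \right)} = -3 + 6 \cdot 1 \left(-1\right) = -3 + 6 \left(-1\right) = -3 - 6 = -9$)
$P{\left(\left(n{\left(-3,4 \right)} + 6\right) + 3,3 \right)} 6 \left(-3 + 1\right) \left(-4\right) = \left(-9\right) 6 \left(-3 + 1\right) \left(-4\right) = - 54 \left(\left(-2\right) \left(-4\right)\right) = \left(-54\right) 8 = -432$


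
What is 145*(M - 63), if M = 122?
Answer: 8555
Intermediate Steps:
145*(M - 63) = 145*(122 - 63) = 145*59 = 8555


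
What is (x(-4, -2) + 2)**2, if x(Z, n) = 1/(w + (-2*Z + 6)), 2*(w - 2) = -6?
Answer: 729/169 ≈ 4.3136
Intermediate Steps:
w = -1 (w = 2 + (1/2)*(-6) = 2 - 3 = -1)
x(Z, n) = 1/(5 - 2*Z) (x(Z, n) = 1/(-1 + (-2*Z + 6)) = 1/(-1 + (6 - 2*Z)) = 1/(5 - 2*Z))
(x(-4, -2) + 2)**2 = (-1/(-5 + 2*(-4)) + 2)**2 = (-1/(-5 - 8) + 2)**2 = (-1/(-13) + 2)**2 = (-1*(-1/13) + 2)**2 = (1/13 + 2)**2 = (27/13)**2 = 729/169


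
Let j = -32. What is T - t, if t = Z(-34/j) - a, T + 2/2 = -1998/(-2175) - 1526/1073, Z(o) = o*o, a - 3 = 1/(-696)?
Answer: 7542181/20601600 ≈ 0.36610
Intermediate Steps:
a = 2087/696 (a = 3 + 1/(-696) = 3 - 1/696 = 2087/696 ≈ 2.9986)
Z(o) = o²
T = -40333/26825 (T = -1 + (-1998/(-2175) - 1526/1073) = -1 + (-1998*(-1/2175) - 1526*1/1073) = -1 + (666/725 - 1526/1073) = -1 - 13508/26825 = -40333/26825 ≈ -1.5036)
t = -41641/22272 (t = (-34/(-32))² - 1*2087/696 = (-34*(-1/32))² - 2087/696 = (17/16)² - 2087/696 = 289/256 - 2087/696 = -41641/22272 ≈ -1.8697)
T - t = -40333/26825 - 1*(-41641/22272) = -40333/26825 + 41641/22272 = 7542181/20601600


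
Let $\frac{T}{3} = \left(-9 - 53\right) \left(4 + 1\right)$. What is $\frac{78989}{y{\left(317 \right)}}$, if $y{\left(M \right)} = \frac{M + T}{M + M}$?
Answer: $- \frac{50079026}{613} \approx -81695.0$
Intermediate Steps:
$T = -930$ ($T = 3 \left(-9 - 53\right) \left(4 + 1\right) = 3 \left(\left(-62\right) 5\right) = 3 \left(-310\right) = -930$)
$y{\left(M \right)} = \frac{-930 + M}{2 M}$ ($y{\left(M \right)} = \frac{M - 930}{M + M} = \frac{-930 + M}{2 M}$)
$\frac{78989}{y{\left(317 \right)}} = \frac{78989}{\frac{1}{2} \cdot \frac{1}{317} \left(-930 + 317\right)} = \frac{78989}{\frac{1}{2} \cdot \frac{1}{317} \left(-613\right)} = \frac{78989}{- \frac{613}{634}} = 78989 \left(- \frac{634}{613}\right) = - \frac{50079026}{613}$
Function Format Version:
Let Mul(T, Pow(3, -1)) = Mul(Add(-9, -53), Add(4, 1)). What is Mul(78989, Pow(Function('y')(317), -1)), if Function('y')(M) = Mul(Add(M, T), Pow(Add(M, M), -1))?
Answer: Rational(-50079026, 613) ≈ -81695.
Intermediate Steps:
T = -930 (T = Mul(3, Mul(Add(-9, -53), Add(4, 1))) = Mul(3, Mul(-62, 5)) = Mul(3, -310) = -930)
Function('y')(M) = Mul(Rational(1, 2), Pow(M, -1), Add(-930, M)) (Function('y')(M) = Mul(Add(M, -930), Pow(Add(M, M), -1)) = Mul(Add(-930, M), Pow(Mul(2, M), -1)) = Mul(Add(-930, M), Mul(Rational(1, 2), Pow(M, -1))) = Mul(Rational(1, 2), Pow(M, -1), Add(-930, M)))
Mul(78989, Pow(Function('y')(317), -1)) = Mul(78989, Pow(Mul(Rational(1, 2), Pow(317, -1), Add(-930, 317)), -1)) = Mul(78989, Pow(Mul(Rational(1, 2), Rational(1, 317), -613), -1)) = Mul(78989, Pow(Rational(-613, 634), -1)) = Mul(78989, Rational(-634, 613)) = Rational(-50079026, 613)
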